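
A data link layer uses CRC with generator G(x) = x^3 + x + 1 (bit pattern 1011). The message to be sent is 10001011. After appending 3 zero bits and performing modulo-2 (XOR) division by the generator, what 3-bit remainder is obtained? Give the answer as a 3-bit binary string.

Append 3 zeros: 10001011000. Divide by 1011 (XOR where the leading bit is 1):
  pos 0: 1000 XOR 1011 = 0011
  pos 2: 1110 XOR 1011 = 0101
  pos 3: 1011 XOR 1011 = 0000
  pos 7: 1000 XOR 1011 = 0011
Remainder (last 3 bits) = 011. This is the CRC / FCS.

011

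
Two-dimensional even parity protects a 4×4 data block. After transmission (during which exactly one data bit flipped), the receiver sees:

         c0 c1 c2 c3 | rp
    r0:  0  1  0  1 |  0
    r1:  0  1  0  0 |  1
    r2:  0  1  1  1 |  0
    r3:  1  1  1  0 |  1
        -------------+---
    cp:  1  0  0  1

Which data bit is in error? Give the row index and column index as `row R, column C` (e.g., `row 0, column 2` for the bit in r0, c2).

Recompute each row's even parity and compare to rp:
  r0: data parity 0, sent rp 0 → ok
  r1: data parity 1, sent rp 1 → ok
  r2: data parity 1, sent rp 0 → mismatch
  r3: data parity 1, sent rp 1 → ok
Recompute each column's even parity and compare to cp:
  c0: data parity 1, sent cp 1 → ok
  c1: data parity 0, sent cp 0 → ok
  c2: data parity 0, sent cp 0 → ok
  c3: data parity 0, sent cp 1 → mismatch
Exactly one row (r2) and one column (c3) fail → the flipped bit is at their intersection.

row 2, column 3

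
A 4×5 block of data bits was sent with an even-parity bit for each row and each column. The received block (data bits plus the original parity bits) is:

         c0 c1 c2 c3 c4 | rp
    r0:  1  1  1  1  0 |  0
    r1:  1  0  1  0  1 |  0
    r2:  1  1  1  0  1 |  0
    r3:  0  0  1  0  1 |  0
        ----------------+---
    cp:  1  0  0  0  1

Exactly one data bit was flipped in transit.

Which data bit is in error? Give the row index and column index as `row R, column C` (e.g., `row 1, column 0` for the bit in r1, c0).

row 1, column 3

Recompute each row's even parity and compare to rp:
  r0: data parity 0, sent rp 0 → ok
  r1: data parity 1, sent rp 0 → mismatch
  r2: data parity 0, sent rp 0 → ok
  r3: data parity 0, sent rp 0 → ok
Recompute each column's even parity and compare to cp:
  c0: data parity 1, sent cp 1 → ok
  c1: data parity 0, sent cp 0 → ok
  c2: data parity 0, sent cp 0 → ok
  c3: data parity 1, sent cp 0 → mismatch
  c4: data parity 1, sent cp 1 → ok
Exactly one row (r1) and one column (c3) fail → the flipped bit is at their intersection.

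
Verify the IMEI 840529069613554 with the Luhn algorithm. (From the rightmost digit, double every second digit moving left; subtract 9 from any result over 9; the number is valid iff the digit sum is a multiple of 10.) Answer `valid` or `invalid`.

From the right, keep odd positions and double even positions (subtract 9 from any doubled value over 9):
  doubled (positions 2,4,...): 1 6 3 3 9 1 8 → sum 31
  kept (positions 1,3,...): 4 5 1 9 0 2 0 8 → sum 29
Total = 60.
60 mod 10 = 0, so the number is valid.

valid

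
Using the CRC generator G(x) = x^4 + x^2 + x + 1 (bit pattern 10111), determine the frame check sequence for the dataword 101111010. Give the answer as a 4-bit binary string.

1111

Append 4 zeros: 1011110100000. Divide by 10111 (XOR where the leading bit is 1):
  pos 0: 10111 XOR 10111 = 00000
  pos 5: 10100 XOR 10111 = 00011
  pos 8: 11000 XOR 10111 = 01111
Remainder (last 4 bits) = 1111. This is the CRC / FCS.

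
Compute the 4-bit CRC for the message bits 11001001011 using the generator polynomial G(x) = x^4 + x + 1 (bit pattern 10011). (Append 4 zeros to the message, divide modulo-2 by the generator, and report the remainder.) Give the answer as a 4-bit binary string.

Append 4 zeros: 110010010110000. Divide by 10011 (XOR where the leading bit is 1):
  pos 0: 11001 XOR 10011 = 01010
  pos 1: 10100 XOR 10011 = 00111
  pos 3: 11101 XOR 10011 = 01110
  pos 4: 11100 XOR 10011 = 01111
  pos 5: 11111 XOR 10011 = 01100
  pos 6: 11001 XOR 10011 = 01010
  pos 7: 10100 XOR 10011 = 00111
  pos 9: 11100 XOR 10011 = 01111
  pos 10: 11110 XOR 10011 = 01101
Remainder (last 4 bits) = 1101. This is the CRC / FCS.

1101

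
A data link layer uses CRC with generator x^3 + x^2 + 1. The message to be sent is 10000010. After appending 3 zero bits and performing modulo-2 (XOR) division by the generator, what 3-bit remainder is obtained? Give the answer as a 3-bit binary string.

010

Append 3 zeros: 10000010000. Divide by 1101 (XOR where the leading bit is 1):
  pos 0: 1000 XOR 1101 = 0101
  pos 1: 1010 XOR 1101 = 0111
  pos 2: 1110 XOR 1101 = 0011
  pos 4: 1110 XOR 1101 = 0011
  pos 6: 1100 XOR 1101 = 0001
Remainder (last 3 bits) = 010. This is the CRC / FCS.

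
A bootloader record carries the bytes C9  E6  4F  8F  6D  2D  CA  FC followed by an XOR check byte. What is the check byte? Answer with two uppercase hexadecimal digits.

99

XOR the bytes together:
  start with 0xC9
  0xC9 ⊕ 0xE6 = 0x2F
  0x2F ⊕ 0x4F = 0x60
  0x60 ⊕ 0x8F = 0xEF
  0xEF ⊕ 0x6D = 0x82
  0x82 ⊕ 0x2D = 0xAF
  0xAF ⊕ 0xCA = 0x65
  0x65 ⊕ 0xFC = 0x99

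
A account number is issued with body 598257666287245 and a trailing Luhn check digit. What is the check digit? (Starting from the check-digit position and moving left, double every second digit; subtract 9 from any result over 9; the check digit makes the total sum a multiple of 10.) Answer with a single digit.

6

Partial digits right→left: 5 4 2 7 8 2 6 6 6 7 5 2 8 9 5
Double every second digit counting from the check-digit position (so the 1st, 3rd, 5th, ... of the partial from the right).
  doubled (with −9 where >9): 1 4 7 3 3 1 7 1 → sum 27
  kept as-is: 4 7 2 6 7 2 9 → sum 37
Total = 27 + 37 = 64.
Check digit = (10 − (64 mod 10)) mod 10 = 6.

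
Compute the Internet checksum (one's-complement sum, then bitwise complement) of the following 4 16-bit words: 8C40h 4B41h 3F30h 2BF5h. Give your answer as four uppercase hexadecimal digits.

One's-complement addition (fold any carry out of bit 15 back into bit 0):
  0x8C40 + 0x4B41 = 0x0D781
  0xD781 + 0x3F30 = 0x116B1 → wrap carry → 0x16B2
  0x16B2 + 0x2BF5 = 0x042A7
One's-complement sum = 0x42A7.
Checksum = ~0x42A7 & 0xFFFF = 0xBD58.

BD58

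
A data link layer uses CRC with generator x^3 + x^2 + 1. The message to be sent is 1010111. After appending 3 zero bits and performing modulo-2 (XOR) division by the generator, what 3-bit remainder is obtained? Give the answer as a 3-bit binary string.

100

Append 3 zeros: 1010111000. Divide by 1101 (XOR where the leading bit is 1):
  pos 0: 1010 XOR 1101 = 0111
  pos 1: 1111 XOR 1101 = 0010
  pos 3: 1011 XOR 1101 = 0110
  pos 4: 1100 XOR 1101 = 0001
Remainder (last 3 bits) = 100. This is the CRC / FCS.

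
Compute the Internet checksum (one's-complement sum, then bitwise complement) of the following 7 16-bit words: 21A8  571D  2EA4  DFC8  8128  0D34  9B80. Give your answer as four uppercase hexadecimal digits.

One's-complement addition (fold any carry out of bit 15 back into bit 0):
  0x21A8 + 0x571D = 0x078C5
  0x78C5 + 0x2EA4 = 0x0A769
  0xA769 + 0xDFC8 = 0x18731 → wrap carry → 0x8732
  0x8732 + 0x8128 = 0x1085A → wrap carry → 0x085B
  0x085B + 0x0D34 = 0x0158F
  0x158F + 0x9B80 = 0x0B10F
One's-complement sum = 0xB10F.
Checksum = ~0xB10F & 0xFFFF = 0x4EF0.

4EF0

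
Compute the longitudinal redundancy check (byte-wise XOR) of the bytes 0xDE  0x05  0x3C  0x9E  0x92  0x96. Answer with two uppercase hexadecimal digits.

XOR the bytes together:
  start with 0xDE
  0xDE ⊕ 0x05 = 0xDB
  0xDB ⊕ 0x3C = 0xE7
  0xE7 ⊕ 0x9E = 0x79
  0x79 ⊕ 0x92 = 0xEB
  0xEB ⊕ 0x96 = 0x7D

7D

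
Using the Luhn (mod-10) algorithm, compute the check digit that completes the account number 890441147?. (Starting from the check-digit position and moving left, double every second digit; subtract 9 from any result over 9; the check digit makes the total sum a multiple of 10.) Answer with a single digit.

Partial digits right→left: 7 4 1 1 4 4 0 9 8
Double every second digit counting from the check-digit position (so the 1st, 3rd, 5th, ... of the partial from the right).
  doubled (with −9 where >9): 5 2 8 0 7 → sum 22
  kept as-is: 4 1 4 9 → sum 18
Total = 22 + 18 = 40.
Check digit = (10 − (40 mod 10)) mod 10 = 0.

0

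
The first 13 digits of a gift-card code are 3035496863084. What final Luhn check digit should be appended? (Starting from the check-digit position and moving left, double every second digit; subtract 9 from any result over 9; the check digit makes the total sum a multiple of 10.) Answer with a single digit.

3

Partial digits right→left: 4 8 0 3 6 8 6 9 4 5 3 0 3
Double every second digit counting from the check-digit position (so the 1st, 3rd, 5th, ... of the partial from the right).
  doubled (with −9 where >9): 8 0 3 3 8 6 6 → sum 34
  kept as-is: 8 3 8 9 5 0 → sum 33
Total = 34 + 33 = 67.
Check digit = (10 − (67 mod 10)) mod 10 = 3.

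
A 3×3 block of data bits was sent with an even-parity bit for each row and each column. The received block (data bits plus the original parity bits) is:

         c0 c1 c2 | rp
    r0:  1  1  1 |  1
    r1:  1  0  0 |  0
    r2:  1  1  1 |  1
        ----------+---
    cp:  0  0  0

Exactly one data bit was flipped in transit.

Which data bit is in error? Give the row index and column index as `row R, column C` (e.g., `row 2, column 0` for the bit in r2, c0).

row 1, column 0

Recompute each row's even parity and compare to rp:
  r0: data parity 1, sent rp 1 → ok
  r1: data parity 1, sent rp 0 → mismatch
  r2: data parity 1, sent rp 1 → ok
Recompute each column's even parity and compare to cp:
  c0: data parity 1, sent cp 0 → mismatch
  c1: data parity 0, sent cp 0 → ok
  c2: data parity 0, sent cp 0 → ok
Exactly one row (r1) and one column (c0) fail → the flipped bit is at their intersection.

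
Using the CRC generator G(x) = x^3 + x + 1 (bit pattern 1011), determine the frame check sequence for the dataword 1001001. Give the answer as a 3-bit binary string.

Append 3 zeros: 1001001000. Divide by 1011 (XOR where the leading bit is 1):
  pos 0: 1001 XOR 1011 = 0010
  pos 2: 1000 XOR 1011 = 0011
  pos 4: 1110 XOR 1011 = 0101
  pos 5: 1010 XOR 1011 = 0001
Remainder (last 3 bits) = 010. This is the CRC / FCS.

010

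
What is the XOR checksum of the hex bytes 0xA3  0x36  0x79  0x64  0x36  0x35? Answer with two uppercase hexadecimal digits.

8B

XOR the bytes together:
  start with 0xA3
  0xA3 ⊕ 0x36 = 0x95
  0x95 ⊕ 0x79 = 0xEC
  0xEC ⊕ 0x64 = 0x88
  0x88 ⊕ 0x36 = 0xBE
  0xBE ⊕ 0x35 = 0x8B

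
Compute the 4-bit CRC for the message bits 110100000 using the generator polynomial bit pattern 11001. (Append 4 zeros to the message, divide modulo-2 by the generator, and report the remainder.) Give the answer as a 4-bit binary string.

Append 4 zeros: 1101000000000. Divide by 11001 (XOR where the leading bit is 1):
  pos 0: 11010 XOR 11001 = 00011
  pos 3: 11000 XOR 11001 = 00001
  pos 7: 10000 XOR 11001 = 01001
  pos 8: 10010 XOR 11001 = 01011
Remainder (last 4 bits) = 1011. This is the CRC / FCS.

1011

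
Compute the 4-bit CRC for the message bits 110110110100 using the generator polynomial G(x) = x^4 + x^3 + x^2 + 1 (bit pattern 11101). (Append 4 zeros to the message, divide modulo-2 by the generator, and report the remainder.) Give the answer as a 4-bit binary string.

Append 4 zeros: 1101101101000000. Divide by 11101 (XOR where the leading bit is 1):
  pos 0: 11011 XOR 11101 = 00110
  pos 2: 11001 XOR 11101 = 00100
  pos 4: 10010 XOR 11101 = 01111
  pos 5: 11111 XOR 11101 = 00010
  pos 8: 10000 XOR 11101 = 01101
  pos 9: 11010 XOR 11101 = 00111
  pos 11: 11100 XOR 11101 = 00001
Remainder (last 4 bits) = 0001. This is the CRC / FCS.

0001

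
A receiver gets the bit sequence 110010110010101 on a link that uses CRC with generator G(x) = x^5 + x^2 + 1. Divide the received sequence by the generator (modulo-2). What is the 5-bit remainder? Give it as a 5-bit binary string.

Modulo-2 division of 110010110010101 by 100101:
  pos 0: 110010 XOR 100101 = 010111
  pos 1: 101111 XOR 100101 = 001010
  pos 3: 101010 XOR 100101 = 001111
  pos 5: 111101 XOR 100101 = 011000
  pos 6: 110000 XOR 100101 = 010101
  pos 7: 101011 XOR 100101 = 001110
  pos 9: 111001 XOR 100101 = 011100
Remainder = 11100 (nonzero — an error is detected).

11100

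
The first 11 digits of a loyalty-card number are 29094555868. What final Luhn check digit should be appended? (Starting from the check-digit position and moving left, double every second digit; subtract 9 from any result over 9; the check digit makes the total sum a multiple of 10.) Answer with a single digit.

Partial digits right→left: 8 6 8 5 5 5 4 9 0 9 2
Double every second digit counting from the check-digit position (so the 1st, 3rd, 5th, ... of the partial from the right).
  doubled (with −9 where >9): 7 7 1 8 0 4 → sum 27
  kept as-is: 6 5 5 9 9 → sum 34
Total = 27 + 34 = 61.
Check digit = (10 − (61 mod 10)) mod 10 = 9.

9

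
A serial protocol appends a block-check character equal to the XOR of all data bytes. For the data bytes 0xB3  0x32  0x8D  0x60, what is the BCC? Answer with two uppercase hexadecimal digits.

6C

XOR the bytes together:
  start with 0xB3
  0xB3 ⊕ 0x32 = 0x81
  0x81 ⊕ 0x8D = 0x0C
  0x0C ⊕ 0x60 = 0x6C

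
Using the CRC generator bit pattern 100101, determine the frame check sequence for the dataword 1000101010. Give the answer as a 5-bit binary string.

Append 5 zeros: 100010101000000. Divide by 100101 (XOR where the leading bit is 1):
  pos 0: 100010 XOR 100101 = 000111
  pos 3: 111101 XOR 100101 = 011000
  pos 4: 110000 XOR 100101 = 010101
  pos 5: 101010 XOR 100101 = 001111
  pos 7: 111100 XOR 100101 = 011001
  pos 8: 110010 XOR 100101 = 010111
  pos 9: 101110 XOR 100101 = 001011
Remainder (last 5 bits) = 01011. This is the CRC / FCS.

01011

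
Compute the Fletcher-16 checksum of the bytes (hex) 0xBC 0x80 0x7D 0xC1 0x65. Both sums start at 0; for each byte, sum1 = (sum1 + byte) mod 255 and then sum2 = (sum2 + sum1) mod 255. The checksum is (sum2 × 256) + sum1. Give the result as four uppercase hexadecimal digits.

Running sums (mod 255):
  after byte 0 (0xBC): sum1=188, sum2=188
  after byte 1 (0x80): sum1=61, sum2=249
  after byte 2 (0x7D): sum1=186, sum2=180
  after byte 3 (0xC1): sum1=124, sum2=49
  after byte 4 (0x65): sum1=225, sum2=19
Checksum = sum2·256 + sum1 = 19·256 + 225 = 5089 = 0x13E1.

13E1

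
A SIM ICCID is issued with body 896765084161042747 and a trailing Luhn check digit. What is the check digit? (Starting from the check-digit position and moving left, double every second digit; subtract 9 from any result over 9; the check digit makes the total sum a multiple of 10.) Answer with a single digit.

Partial digits right→left: 7 4 7 2 4 0 1 6 1 4 8 0 5 6 7 6 9 8
Double every second digit counting from the check-digit position (so the 1st, 3rd, 5th, ... of the partial from the right).
  doubled (with −9 where >9): 5 5 8 2 2 7 1 5 9 → sum 44
  kept as-is: 4 2 0 6 4 0 6 6 8 → sum 36
Total = 44 + 36 = 80.
Check digit = (10 − (80 mod 10)) mod 10 = 0.

0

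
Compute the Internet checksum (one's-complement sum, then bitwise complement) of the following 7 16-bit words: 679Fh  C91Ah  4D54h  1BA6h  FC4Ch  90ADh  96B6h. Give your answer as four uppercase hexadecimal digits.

One's-complement addition (fold any carry out of bit 15 back into bit 0):
  0x679F + 0xC91A = 0x130B9 → wrap carry → 0x30BA
  0x30BA + 0x4D54 = 0x07E0E
  0x7E0E + 0x1BA6 = 0x099B4
  0x99B4 + 0xFC4C = 0x19600 → wrap carry → 0x9601
  0x9601 + 0x90AD = 0x126AE → wrap carry → 0x26AF
  0x26AF + 0x96B6 = 0x0BD65
One's-complement sum = 0xBD65.
Checksum = ~0xBD65 & 0xFFFF = 0x429A.

429A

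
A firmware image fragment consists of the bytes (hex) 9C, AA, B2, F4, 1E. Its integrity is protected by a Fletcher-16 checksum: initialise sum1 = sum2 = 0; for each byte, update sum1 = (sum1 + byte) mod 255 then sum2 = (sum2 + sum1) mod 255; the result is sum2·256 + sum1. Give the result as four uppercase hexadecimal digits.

D90D

Running sums (mod 255):
  after byte 0 (9C): sum1=156, sum2=156
  after byte 1 (AA): sum1=71, sum2=227
  after byte 2 (B2): sum1=249, sum2=221
  after byte 3 (F4): sum1=238, sum2=204
  after byte 4 (1E): sum1=13, sum2=217
Checksum = sum2·256 + sum1 = 217·256 + 13 = 55565 = 0xD90D.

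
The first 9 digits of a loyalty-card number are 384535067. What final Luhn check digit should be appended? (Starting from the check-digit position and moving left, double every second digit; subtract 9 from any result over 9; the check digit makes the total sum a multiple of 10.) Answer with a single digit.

Partial digits right→left: 7 6 0 5 3 5 4 8 3
Double every second digit counting from the check-digit position (so the 1st, 3rd, 5th, ... of the partial from the right).
  doubled (with −9 where >9): 5 0 6 8 6 → sum 25
  kept as-is: 6 5 5 8 → sum 24
Total = 25 + 24 = 49.
Check digit = (10 − (49 mod 10)) mod 10 = 1.

1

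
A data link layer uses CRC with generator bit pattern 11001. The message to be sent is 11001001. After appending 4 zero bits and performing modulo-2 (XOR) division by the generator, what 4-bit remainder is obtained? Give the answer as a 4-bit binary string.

1001

Append 4 zeros: 110010010000. Divide by 11001 (XOR where the leading bit is 1):
  pos 0: 11001 XOR 11001 = 00000
  pos 7: 10000 XOR 11001 = 01001
Remainder (last 4 bits) = 1001. This is the CRC / FCS.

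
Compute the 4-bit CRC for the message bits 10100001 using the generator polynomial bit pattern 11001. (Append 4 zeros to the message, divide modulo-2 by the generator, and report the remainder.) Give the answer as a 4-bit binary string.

Append 4 zeros: 101000010000. Divide by 11001 (XOR where the leading bit is 1):
  pos 0: 10100 XOR 11001 = 01101
  pos 1: 11010 XOR 11001 = 00011
  pos 4: 11010 XOR 11001 = 00011
  pos 7: 11000 XOR 11001 = 00001
Remainder (last 4 bits) = 0001. This is the CRC / FCS.

0001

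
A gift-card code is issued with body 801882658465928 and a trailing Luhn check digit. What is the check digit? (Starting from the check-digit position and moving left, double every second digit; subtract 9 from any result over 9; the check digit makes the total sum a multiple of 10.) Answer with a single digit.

9

Partial digits right→left: 8 2 9 5 6 4 8 5 6 2 8 8 1 0 8
Double every second digit counting from the check-digit position (so the 1st, 3rd, 5th, ... of the partial from the right).
  doubled (with −9 where >9): 7 9 3 7 3 7 2 7 → sum 45
  kept as-is: 2 5 4 5 2 8 0 → sum 26
Total = 45 + 26 = 71.
Check digit = (10 − (71 mod 10)) mod 10 = 9.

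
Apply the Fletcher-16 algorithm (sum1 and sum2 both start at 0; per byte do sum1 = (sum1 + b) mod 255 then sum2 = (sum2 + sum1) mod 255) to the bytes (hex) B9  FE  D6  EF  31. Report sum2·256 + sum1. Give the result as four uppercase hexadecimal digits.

Running sums (mod 255):
  after byte 0 (B9): sum1=185, sum2=185
  after byte 1 (FE): sum1=184, sum2=114
  after byte 2 (D6): sum1=143, sum2=2
  after byte 3 (EF): sum1=127, sum2=129
  after byte 4 (31): sum1=176, sum2=50
Checksum = sum2·256 + sum1 = 50·256 + 176 = 12976 = 0x32B0.

32B0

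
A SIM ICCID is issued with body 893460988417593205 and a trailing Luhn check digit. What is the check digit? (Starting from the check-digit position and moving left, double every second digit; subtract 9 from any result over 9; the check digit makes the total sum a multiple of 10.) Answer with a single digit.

Partial digits right→left: 5 0 2 3 9 5 7 1 4 8 8 9 0 6 4 3 9 8
Double every second digit counting from the check-digit position (so the 1st, 3rd, 5th, ... of the partial from the right).
  doubled (with −9 where >9): 1 4 9 5 8 7 0 8 9 → sum 51
  kept as-is: 0 3 5 1 8 9 6 3 8 → sum 43
Total = 51 + 43 = 94.
Check digit = (10 − (94 mod 10)) mod 10 = 6.

6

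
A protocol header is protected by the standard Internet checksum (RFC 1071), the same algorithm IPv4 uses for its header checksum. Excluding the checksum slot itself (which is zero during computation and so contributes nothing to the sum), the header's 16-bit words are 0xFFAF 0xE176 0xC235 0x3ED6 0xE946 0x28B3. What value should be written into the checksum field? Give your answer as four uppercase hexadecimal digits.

One's-complement addition (fold any carry out of bit 15 back into bit 0):
  0xFFAF + 0xE176 = 0x1E125 → wrap carry → 0xE126
  0xE126 + 0xC235 = 0x1A35B → wrap carry → 0xA35C
  0xA35C + 0x3ED6 = 0x0E232
  0xE232 + 0xE946 = 0x1CB78 → wrap carry → 0xCB79
  0xCB79 + 0x28B3 = 0x0F42C
One's-complement sum = 0xF42C.
Checksum = ~0xF42C & 0xFFFF = 0x0BD3.

0BD3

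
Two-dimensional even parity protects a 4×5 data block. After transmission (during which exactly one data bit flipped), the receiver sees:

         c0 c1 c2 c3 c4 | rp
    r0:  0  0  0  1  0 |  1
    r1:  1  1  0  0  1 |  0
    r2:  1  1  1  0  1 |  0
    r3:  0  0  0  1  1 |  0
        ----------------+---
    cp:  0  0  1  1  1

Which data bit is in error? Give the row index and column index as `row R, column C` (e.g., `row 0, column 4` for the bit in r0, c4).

row 1, column 3

Recompute each row's even parity and compare to rp:
  r0: data parity 1, sent rp 1 → ok
  r1: data parity 1, sent rp 0 → mismatch
  r2: data parity 0, sent rp 0 → ok
  r3: data parity 0, sent rp 0 → ok
Recompute each column's even parity and compare to cp:
  c0: data parity 0, sent cp 0 → ok
  c1: data parity 0, sent cp 0 → ok
  c2: data parity 1, sent cp 1 → ok
  c3: data parity 0, sent cp 1 → mismatch
  c4: data parity 1, sent cp 1 → ok
Exactly one row (r1) and one column (c3) fail → the flipped bit is at their intersection.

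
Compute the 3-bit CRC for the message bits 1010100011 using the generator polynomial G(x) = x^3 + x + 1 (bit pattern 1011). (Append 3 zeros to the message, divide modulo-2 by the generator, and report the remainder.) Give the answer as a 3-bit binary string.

011

Append 3 zeros: 1010100011000. Divide by 1011 (XOR where the leading bit is 1):
  pos 0: 1010 XOR 1011 = 0001
  pos 3: 1100 XOR 1011 = 0111
  pos 4: 1110 XOR 1011 = 0101
  pos 5: 1011 XOR 1011 = 0000
  pos 9: 1000 XOR 1011 = 0011
Remainder (last 3 bits) = 011. This is the CRC / FCS.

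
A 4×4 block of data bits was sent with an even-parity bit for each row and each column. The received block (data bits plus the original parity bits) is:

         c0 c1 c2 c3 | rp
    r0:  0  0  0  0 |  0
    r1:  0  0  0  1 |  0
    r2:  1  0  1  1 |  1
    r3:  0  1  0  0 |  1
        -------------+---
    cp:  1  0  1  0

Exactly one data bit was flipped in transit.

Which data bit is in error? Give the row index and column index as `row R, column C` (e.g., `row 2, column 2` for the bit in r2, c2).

row 1, column 1

Recompute each row's even parity and compare to rp:
  r0: data parity 0, sent rp 0 → ok
  r1: data parity 1, sent rp 0 → mismatch
  r2: data parity 1, sent rp 1 → ok
  r3: data parity 1, sent rp 1 → ok
Recompute each column's even parity and compare to cp:
  c0: data parity 1, sent cp 1 → ok
  c1: data parity 1, sent cp 0 → mismatch
  c2: data parity 1, sent cp 1 → ok
  c3: data parity 0, sent cp 0 → ok
Exactly one row (r1) and one column (c1) fail → the flipped bit is at their intersection.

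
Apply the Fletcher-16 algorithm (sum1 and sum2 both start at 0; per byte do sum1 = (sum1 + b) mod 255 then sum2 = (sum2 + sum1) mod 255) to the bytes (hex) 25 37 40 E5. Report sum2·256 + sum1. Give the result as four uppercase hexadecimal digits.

Running sums (mod 255):
  after byte 0 (25): sum1=37, sum2=37
  after byte 1 (37): sum1=92, sum2=129
  after byte 2 (40): sum1=156, sum2=30
  after byte 3 (E5): sum1=130, sum2=160
Checksum = sum2·256 + sum1 = 160·256 + 130 = 41090 = 0xA082.

A082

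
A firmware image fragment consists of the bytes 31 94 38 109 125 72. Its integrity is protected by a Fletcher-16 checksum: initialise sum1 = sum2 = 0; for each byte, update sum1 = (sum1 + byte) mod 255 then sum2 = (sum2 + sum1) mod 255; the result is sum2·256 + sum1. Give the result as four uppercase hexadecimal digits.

Running sums (mod 255):
  after byte 0 (31): sum1=31, sum2=31
  after byte 1 (94): sum1=125, sum2=156
  after byte 2 (38): sum1=163, sum2=64
  after byte 3 (109): sum1=17, sum2=81
  after byte 4 (125): sum1=142, sum2=223
  after byte 5 (72): sum1=214, sum2=182
Checksum = sum2·256 + sum1 = 182·256 + 214 = 46806 = 0xB6D6.

B6D6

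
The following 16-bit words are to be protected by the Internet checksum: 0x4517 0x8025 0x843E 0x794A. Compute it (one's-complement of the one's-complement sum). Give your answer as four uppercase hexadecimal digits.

3D3A

One's-complement addition (fold any carry out of bit 15 back into bit 0):
  0x4517 + 0x8025 = 0x0C53C
  0xC53C + 0x843E = 0x1497A → wrap carry → 0x497B
  0x497B + 0x794A = 0x0C2C5
One's-complement sum = 0xC2C5.
Checksum = ~0xC2C5 & 0xFFFF = 0x3D3A.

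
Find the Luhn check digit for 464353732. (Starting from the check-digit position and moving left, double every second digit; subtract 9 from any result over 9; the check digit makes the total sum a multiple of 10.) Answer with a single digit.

9

Partial digits right→left: 2 3 7 3 5 3 4 6 4
Double every second digit counting from the check-digit position (so the 1st, 3rd, 5th, ... of the partial from the right).
  doubled (with −9 where >9): 4 5 1 8 8 → sum 26
  kept as-is: 3 3 3 6 → sum 15
Total = 26 + 15 = 41.
Check digit = (10 − (41 mod 10)) mod 10 = 9.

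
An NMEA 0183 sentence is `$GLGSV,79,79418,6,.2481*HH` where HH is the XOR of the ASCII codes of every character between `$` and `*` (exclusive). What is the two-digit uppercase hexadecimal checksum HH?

63

XOR the ASCII codes of the payload characters:
  'G' = 0x47 → acc = 0x47
  'L' = 0x4C → acc = 0x0B
  'G' = 0x47 → acc = 0x4C
  'S' = 0x53 → acc = 0x1F
  'V' = 0x56 → acc = 0x49
  ',' = 0x2C → acc = 0x65
  '7' = 0x37 → acc = 0x52
  '9' = 0x39 → acc = 0x6B
  ',' = 0x2C → acc = 0x47
  '7' = 0x37 → acc = 0x70
  '9' = 0x39 → acc = 0x49
  '4' = 0x34 → acc = 0x7D
  '1' = 0x31 → acc = 0x4C
  '8' = 0x38 → acc = 0x74
  ',' = 0x2C → acc = 0x58
  '6' = 0x36 → acc = 0x6E
  ',' = 0x2C → acc = 0x42
  '.' = 0x2E → acc = 0x6C
  '2' = 0x32 → acc = 0x5E
  '4' = 0x34 → acc = 0x6A
  '8' = 0x38 → acc = 0x52
  '1' = 0x31 → acc = 0x63
Checksum = 0x63.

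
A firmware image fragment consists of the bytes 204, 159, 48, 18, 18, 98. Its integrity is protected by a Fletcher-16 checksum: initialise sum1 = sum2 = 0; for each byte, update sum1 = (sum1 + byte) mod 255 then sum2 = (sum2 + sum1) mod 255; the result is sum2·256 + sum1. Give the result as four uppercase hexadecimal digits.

6823

Running sums (mod 255):
  after byte 0 (204): sum1=204, sum2=204
  after byte 1 (159): sum1=108, sum2=57
  after byte 2 (48): sum1=156, sum2=213
  after byte 3 (18): sum1=174, sum2=132
  after byte 4 (18): sum1=192, sum2=69
  after byte 5 (98): sum1=35, sum2=104
Checksum = sum2·256 + sum1 = 104·256 + 35 = 26659 = 0x6823.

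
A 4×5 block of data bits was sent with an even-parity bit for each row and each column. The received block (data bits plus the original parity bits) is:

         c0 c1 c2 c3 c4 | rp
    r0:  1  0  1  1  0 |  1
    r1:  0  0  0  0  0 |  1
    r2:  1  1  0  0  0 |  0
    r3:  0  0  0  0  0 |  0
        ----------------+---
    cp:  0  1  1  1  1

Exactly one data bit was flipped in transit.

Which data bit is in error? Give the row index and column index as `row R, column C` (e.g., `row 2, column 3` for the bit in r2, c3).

Recompute each row's even parity and compare to rp:
  r0: data parity 1, sent rp 1 → ok
  r1: data parity 0, sent rp 1 → mismatch
  r2: data parity 0, sent rp 0 → ok
  r3: data parity 0, sent rp 0 → ok
Recompute each column's even parity and compare to cp:
  c0: data parity 0, sent cp 0 → ok
  c1: data parity 1, sent cp 1 → ok
  c2: data parity 1, sent cp 1 → ok
  c3: data parity 1, sent cp 1 → ok
  c4: data parity 0, sent cp 1 → mismatch
Exactly one row (r1) and one column (c4) fail → the flipped bit is at their intersection.

row 1, column 4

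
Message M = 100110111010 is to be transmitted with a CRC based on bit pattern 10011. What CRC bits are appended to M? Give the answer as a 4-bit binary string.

Append 4 zeros: 1001101110100000. Divide by 10011 (XOR where the leading bit is 1):
  pos 0: 10011 XOR 10011 = 00000
  pos 6: 11101 XOR 10011 = 01110
  pos 7: 11100 XOR 10011 = 01111
  pos 8: 11110 XOR 10011 = 01101
  pos 9: 11010 XOR 10011 = 01001
  pos 10: 10010 XOR 10011 = 00001
Remainder (last 4 bits) = 0010. This is the CRC / FCS.

0010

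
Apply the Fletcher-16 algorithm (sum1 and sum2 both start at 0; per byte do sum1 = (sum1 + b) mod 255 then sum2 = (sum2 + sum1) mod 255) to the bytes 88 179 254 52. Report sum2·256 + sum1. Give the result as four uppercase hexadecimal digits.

Running sums (mod 255):
  after byte 0 (88): sum1=88, sum2=88
  after byte 1 (179): sum1=12, sum2=100
  after byte 2 (254): sum1=11, sum2=111
  after byte 3 (52): sum1=63, sum2=174
Checksum = sum2·256 + sum1 = 174·256 + 63 = 44607 = 0xAE3F.

AE3F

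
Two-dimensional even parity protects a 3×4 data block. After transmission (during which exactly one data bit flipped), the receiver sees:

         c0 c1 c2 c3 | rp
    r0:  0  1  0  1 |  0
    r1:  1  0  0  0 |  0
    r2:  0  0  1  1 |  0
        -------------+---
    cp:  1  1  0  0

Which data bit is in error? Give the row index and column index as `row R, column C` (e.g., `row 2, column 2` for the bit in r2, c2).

row 1, column 2

Recompute each row's even parity and compare to rp:
  r0: data parity 0, sent rp 0 → ok
  r1: data parity 1, sent rp 0 → mismatch
  r2: data parity 0, sent rp 0 → ok
Recompute each column's even parity and compare to cp:
  c0: data parity 1, sent cp 1 → ok
  c1: data parity 1, sent cp 1 → ok
  c2: data parity 1, sent cp 0 → mismatch
  c3: data parity 0, sent cp 0 → ok
Exactly one row (r1) and one column (c2) fail → the flipped bit is at their intersection.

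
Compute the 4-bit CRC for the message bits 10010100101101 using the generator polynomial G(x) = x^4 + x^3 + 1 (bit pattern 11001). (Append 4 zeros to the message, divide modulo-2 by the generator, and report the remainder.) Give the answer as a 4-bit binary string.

1111

Append 4 zeros: 100101001011010000. Divide by 11001 (XOR where the leading bit is 1):
  pos 0: 10010 XOR 11001 = 01011
  pos 1: 10111 XOR 11001 = 01110
  pos 2: 11100 XOR 11001 = 00101
  pos 4: 10101 XOR 11001 = 01100
  pos 5: 11000 XOR 11001 = 00001
  pos 9: 11101 XOR 11001 = 00100
  pos 11: 10000 XOR 11001 = 01001
  pos 12: 10010 XOR 11001 = 01011
  pos 13: 10110 XOR 11001 = 01111
Remainder (last 4 bits) = 1111. This is the CRC / FCS.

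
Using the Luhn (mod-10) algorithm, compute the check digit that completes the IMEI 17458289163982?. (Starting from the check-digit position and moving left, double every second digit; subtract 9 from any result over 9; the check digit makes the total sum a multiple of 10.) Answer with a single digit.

2

Partial digits right→left: 2 8 9 3 6 1 9 8 2 8 5 4 7 1
Double every second digit counting from the check-digit position (so the 1st, 3rd, 5th, ... of the partial from the right).
  doubled (with −9 where >9): 4 9 3 9 4 1 5 → sum 35
  kept as-is: 8 3 1 8 8 4 1 → sum 33
Total = 35 + 33 = 68.
Check digit = (10 − (68 mod 10)) mod 10 = 2.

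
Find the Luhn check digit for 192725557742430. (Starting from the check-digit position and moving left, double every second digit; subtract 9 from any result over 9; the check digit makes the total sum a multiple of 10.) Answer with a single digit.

0

Partial digits right→left: 0 3 4 2 4 7 7 5 5 5 2 7 2 9 1
Double every second digit counting from the check-digit position (so the 1st, 3rd, 5th, ... of the partial from the right).
  doubled (with −9 where >9): 0 8 8 5 1 4 4 2 → sum 32
  kept as-is: 3 2 7 5 5 7 9 → sum 38
Total = 32 + 38 = 70.
Check digit = (10 − (70 mod 10)) mod 10 = 0.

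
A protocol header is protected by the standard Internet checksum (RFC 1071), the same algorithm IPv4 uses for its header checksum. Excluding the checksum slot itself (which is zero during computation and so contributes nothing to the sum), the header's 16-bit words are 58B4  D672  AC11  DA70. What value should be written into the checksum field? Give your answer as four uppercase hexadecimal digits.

One's-complement addition (fold any carry out of bit 15 back into bit 0):
  0x58B4 + 0xD672 = 0x12F26 → wrap carry → 0x2F27
  0x2F27 + 0xAC11 = 0x0DB38
  0xDB38 + 0xDA70 = 0x1B5A8 → wrap carry → 0xB5A9
One's-complement sum = 0xB5A9.
Checksum = ~0xB5A9 & 0xFFFF = 0x4A56.

4A56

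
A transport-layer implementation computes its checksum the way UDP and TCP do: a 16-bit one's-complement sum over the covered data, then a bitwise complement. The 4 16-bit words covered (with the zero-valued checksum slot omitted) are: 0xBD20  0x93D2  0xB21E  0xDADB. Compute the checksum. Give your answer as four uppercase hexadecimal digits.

One's-complement addition (fold any carry out of bit 15 back into bit 0):
  0xBD20 + 0x93D2 = 0x150F2 → wrap carry → 0x50F3
  0x50F3 + 0xB21E = 0x10311 → wrap carry → 0x0312
  0x0312 + 0xDADB = 0x0DDED
One's-complement sum = 0xDDED.
Checksum = ~0xDDED & 0xFFFF = 0x2212.

2212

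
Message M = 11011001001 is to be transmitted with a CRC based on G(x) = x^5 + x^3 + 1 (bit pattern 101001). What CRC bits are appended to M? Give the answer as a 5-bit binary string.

00111

Append 5 zeros: 1101100100100000. Divide by 101001 (XOR where the leading bit is 1):
  pos 0: 110110 XOR 101001 = 011111
  pos 1: 111110 XOR 101001 = 010111
  pos 2: 101111 XOR 101001 = 000110
  pos 5: 110001 XOR 101001 = 011000
  pos 6: 110000 XOR 101001 = 011001
  pos 7: 110010 XOR 101001 = 011011
  pos 8: 110110 XOR 101001 = 011111
  pos 9: 111110 XOR 101001 = 010111
  pos 10: 101110 XOR 101001 = 000111
Remainder (last 5 bits) = 00111. This is the CRC / FCS.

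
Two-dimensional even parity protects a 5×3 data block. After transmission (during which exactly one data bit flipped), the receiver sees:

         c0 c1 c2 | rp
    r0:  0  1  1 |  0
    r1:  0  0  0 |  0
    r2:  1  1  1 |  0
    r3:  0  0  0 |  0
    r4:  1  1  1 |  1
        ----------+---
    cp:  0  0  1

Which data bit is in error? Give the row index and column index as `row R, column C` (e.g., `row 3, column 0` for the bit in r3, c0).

Recompute each row's even parity and compare to rp:
  r0: data parity 0, sent rp 0 → ok
  r1: data parity 0, sent rp 0 → ok
  r2: data parity 1, sent rp 0 → mismatch
  r3: data parity 0, sent rp 0 → ok
  r4: data parity 1, sent rp 1 → ok
Recompute each column's even parity and compare to cp:
  c0: data parity 0, sent cp 0 → ok
  c1: data parity 1, sent cp 0 → mismatch
  c2: data parity 1, sent cp 1 → ok
Exactly one row (r2) and one column (c1) fail → the flipped bit is at their intersection.

row 2, column 1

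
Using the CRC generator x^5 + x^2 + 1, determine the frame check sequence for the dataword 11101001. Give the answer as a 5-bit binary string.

Append 5 zeros: 1110100100000. Divide by 100101 (XOR where the leading bit is 1):
  pos 0: 111010 XOR 100101 = 011111
  pos 1: 111110 XOR 100101 = 011011
  pos 2: 110111 XOR 100101 = 010010
  pos 3: 100100 XOR 100101 = 000001
Remainder (last 5 bits) = 10000. This is the CRC / FCS.

10000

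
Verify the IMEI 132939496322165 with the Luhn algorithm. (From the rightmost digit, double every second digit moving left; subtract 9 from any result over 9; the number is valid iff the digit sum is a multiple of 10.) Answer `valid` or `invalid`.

From the right, keep odd positions and double even positions (subtract 9 from any doubled value over 9):
  doubled (positions 2,4,...): 3 4 6 9 9 9 6 → sum 46
  kept (positions 1,3,...): 5 1 2 6 4 3 2 1 → sum 24
Total = 70.
70 mod 10 = 0, so the number is valid.

valid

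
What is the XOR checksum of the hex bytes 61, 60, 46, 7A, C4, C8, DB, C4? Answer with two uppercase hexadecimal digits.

XOR the bytes together:
  start with 0x61
  0x61 ⊕ 0x60 = 0x01
  0x01 ⊕ 0x46 = 0x47
  0x47 ⊕ 0x7A = 0x3D
  0x3D ⊕ 0xC4 = 0xF9
  0xF9 ⊕ 0xC8 = 0x31
  0x31 ⊕ 0xDB = 0xEA
  0xEA ⊕ 0xC4 = 0x2E

2E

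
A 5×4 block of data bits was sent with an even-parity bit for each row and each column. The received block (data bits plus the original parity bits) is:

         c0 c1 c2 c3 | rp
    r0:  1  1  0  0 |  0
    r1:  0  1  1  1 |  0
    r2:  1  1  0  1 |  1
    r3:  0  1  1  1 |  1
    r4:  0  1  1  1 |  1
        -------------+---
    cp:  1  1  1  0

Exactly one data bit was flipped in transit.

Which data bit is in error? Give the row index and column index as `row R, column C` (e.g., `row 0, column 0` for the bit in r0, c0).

row 1, column 0

Recompute each row's even parity and compare to rp:
  r0: data parity 0, sent rp 0 → ok
  r1: data parity 1, sent rp 0 → mismatch
  r2: data parity 1, sent rp 1 → ok
  r3: data parity 1, sent rp 1 → ok
  r4: data parity 1, sent rp 1 → ok
Recompute each column's even parity and compare to cp:
  c0: data parity 0, sent cp 1 → mismatch
  c1: data parity 1, sent cp 1 → ok
  c2: data parity 1, sent cp 1 → ok
  c3: data parity 0, sent cp 0 → ok
Exactly one row (r1) and one column (c0) fail → the flipped bit is at their intersection.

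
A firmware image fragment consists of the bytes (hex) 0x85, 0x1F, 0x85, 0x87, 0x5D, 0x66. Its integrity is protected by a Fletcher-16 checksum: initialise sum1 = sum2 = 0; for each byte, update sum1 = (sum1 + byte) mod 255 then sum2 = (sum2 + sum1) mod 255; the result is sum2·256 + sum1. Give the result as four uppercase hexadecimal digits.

Running sums (mod 255):
  after byte 0 (0x85): sum1=133, sum2=133
  after byte 1 (0x1F): sum1=164, sum2=42
  after byte 2 (0x85): sum1=42, sum2=84
  after byte 3 (0x87): sum1=177, sum2=6
  after byte 4 (0x5D): sum1=15, sum2=21
  after byte 5 (0x66): sum1=117, sum2=138
Checksum = sum2·256 + sum1 = 138·256 + 117 = 35445 = 0x8A75.

8A75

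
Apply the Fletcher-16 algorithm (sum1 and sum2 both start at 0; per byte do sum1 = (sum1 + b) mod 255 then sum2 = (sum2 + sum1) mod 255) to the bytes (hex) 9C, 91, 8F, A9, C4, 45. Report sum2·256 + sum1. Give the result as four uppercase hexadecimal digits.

8D71

Running sums (mod 255):
  after byte 0 (9C): sum1=156, sum2=156
  after byte 1 (91): sum1=46, sum2=202
  after byte 2 (8F): sum1=189, sum2=136
  after byte 3 (A9): sum1=103, sum2=239
  after byte 4 (C4): sum1=44, sum2=28
  after byte 5 (45): sum1=113, sum2=141
Checksum = sum2·256 + sum1 = 141·256 + 113 = 36209 = 0x8D71.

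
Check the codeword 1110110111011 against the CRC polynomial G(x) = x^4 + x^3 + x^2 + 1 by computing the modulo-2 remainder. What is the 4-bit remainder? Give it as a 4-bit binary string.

0000

Modulo-2 division of 1110110111011 by 11101:
  pos 0: 11101 XOR 11101 = 00000
  pos 5: 10111 XOR 11101 = 01010
  pos 6: 10100 XOR 11101 = 01001
  pos 7: 10011 XOR 11101 = 01110
  pos 8: 11101 XOR 11101 = 00000
Remainder = 0000 (zero — the frame passes the CRC check).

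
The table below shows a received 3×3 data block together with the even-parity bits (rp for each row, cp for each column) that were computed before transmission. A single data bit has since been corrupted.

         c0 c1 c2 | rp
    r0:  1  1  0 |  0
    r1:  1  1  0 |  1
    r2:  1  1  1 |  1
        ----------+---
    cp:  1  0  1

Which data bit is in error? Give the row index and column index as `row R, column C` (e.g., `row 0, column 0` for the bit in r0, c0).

Recompute each row's even parity and compare to rp:
  r0: data parity 0, sent rp 0 → ok
  r1: data parity 0, sent rp 1 → mismatch
  r2: data parity 1, sent rp 1 → ok
Recompute each column's even parity and compare to cp:
  c0: data parity 1, sent cp 1 → ok
  c1: data parity 1, sent cp 0 → mismatch
  c2: data parity 1, sent cp 1 → ok
Exactly one row (r1) and one column (c1) fail → the flipped bit is at their intersection.

row 1, column 1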